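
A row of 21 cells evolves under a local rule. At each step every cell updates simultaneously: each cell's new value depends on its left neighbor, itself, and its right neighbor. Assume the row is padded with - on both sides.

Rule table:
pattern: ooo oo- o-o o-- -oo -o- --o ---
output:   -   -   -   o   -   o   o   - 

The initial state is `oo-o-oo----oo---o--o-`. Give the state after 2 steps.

---o---o--o--o-oooooo
--ooo-oooooooo-------

--ooo-oooooooo-------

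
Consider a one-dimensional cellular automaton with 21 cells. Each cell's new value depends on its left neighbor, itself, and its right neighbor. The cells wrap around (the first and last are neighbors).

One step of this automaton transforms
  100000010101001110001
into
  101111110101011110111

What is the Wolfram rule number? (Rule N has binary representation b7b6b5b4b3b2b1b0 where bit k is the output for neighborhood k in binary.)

207

position 15: 111 → 1  (bit 7 = 1)
position 0: 110 → 1  (bit 6 = 1)
position 8: 101 → 0  (bit 5 = 0)
position 1: 100 → 0  (bit 4 = 0)
position 14: 011 → 1  (bit 3 = 1)
position 7: 010 → 1  (bit 2 = 1)
position 6: 001 → 1  (bit 1 = 1)
position 2: 000 → 1  (bit 0 = 1)
bits b7..b0 = 11001111 = 207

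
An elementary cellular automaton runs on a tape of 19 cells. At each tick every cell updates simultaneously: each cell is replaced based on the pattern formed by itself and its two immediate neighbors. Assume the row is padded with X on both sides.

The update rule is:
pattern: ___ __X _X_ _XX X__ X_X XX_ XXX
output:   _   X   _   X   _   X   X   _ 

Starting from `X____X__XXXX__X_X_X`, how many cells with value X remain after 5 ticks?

X___X__XX__X_X_X_XX
X__X__XXX_X_X_X_XX_
X_X__XX_XX_X_X_XXXX
XX__XXXXXXX_X_XX___
_X_XX_____XX_XXX__X
count of X: 9

9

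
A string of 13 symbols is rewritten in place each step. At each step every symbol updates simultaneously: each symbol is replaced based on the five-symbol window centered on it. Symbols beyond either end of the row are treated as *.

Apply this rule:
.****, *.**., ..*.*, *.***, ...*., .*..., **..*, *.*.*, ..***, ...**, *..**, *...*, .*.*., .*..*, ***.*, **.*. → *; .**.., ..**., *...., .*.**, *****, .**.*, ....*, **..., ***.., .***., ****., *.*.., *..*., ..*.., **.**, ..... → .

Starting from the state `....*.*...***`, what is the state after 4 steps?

step 1: ...***.*****.
step 2: .***.*.**..*.
step 3: .*.***.*.*.*.
step 4: **.*.*******.

**.*.*******.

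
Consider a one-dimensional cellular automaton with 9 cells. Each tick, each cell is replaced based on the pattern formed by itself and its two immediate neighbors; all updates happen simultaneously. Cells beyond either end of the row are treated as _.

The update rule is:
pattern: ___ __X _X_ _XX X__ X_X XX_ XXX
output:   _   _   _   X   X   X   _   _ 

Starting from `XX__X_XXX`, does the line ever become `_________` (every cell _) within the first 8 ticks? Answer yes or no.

no

tick 1: X_X__XX__
tick 2: _X_X_X_X_
tick 3: __X_X_X_X
tick 4: ___X_X_X_
tick 5: ____X_X_X
tick 6: _____X_X_
tick 7: ______X_X
tick 8: _______X_
tick 8 is _______X_, still not uniform _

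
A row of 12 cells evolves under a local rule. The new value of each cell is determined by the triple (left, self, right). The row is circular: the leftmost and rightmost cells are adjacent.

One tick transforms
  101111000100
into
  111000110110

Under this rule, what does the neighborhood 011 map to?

At position 2 the neighborhood is 011; the next row has 1 there.

1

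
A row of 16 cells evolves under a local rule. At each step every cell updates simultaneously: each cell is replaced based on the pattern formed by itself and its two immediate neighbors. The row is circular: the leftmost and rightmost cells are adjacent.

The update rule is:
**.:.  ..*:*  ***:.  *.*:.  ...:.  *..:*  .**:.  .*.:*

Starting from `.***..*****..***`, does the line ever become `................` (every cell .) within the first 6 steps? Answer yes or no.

....**.....**...
...*..*...*..*..
..******.******.
.*.............*
.**...........**
...*.........*..
step 6 is ...*.........*.., still not uniform .

no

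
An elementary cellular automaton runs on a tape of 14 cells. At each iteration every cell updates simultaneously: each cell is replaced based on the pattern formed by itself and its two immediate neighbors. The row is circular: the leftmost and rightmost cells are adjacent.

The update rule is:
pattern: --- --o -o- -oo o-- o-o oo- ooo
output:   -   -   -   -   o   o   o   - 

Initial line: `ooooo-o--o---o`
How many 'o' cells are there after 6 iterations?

4

----oo-o--o---
-----oo-o--o--
------oo-o--o-
-------oo-o--o
o-------oo-o--
-o-------oo-o-
count of o: 4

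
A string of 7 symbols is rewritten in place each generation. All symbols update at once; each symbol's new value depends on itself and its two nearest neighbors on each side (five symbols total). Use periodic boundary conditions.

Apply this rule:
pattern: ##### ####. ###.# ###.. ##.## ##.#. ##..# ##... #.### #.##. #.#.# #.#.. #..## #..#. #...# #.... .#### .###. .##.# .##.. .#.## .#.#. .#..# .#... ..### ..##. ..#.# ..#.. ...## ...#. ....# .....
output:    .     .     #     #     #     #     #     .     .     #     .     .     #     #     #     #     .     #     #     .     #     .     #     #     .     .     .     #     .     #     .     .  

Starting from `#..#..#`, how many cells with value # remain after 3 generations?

3

generation 1: .#####.
generation 2: #....##
generation 3: #.#...#
count of #: 3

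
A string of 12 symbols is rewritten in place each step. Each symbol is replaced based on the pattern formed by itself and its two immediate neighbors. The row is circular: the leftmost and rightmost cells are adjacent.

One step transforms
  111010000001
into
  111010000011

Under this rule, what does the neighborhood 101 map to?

At position 3 the neighborhood is 101; the next row has 0 there.

0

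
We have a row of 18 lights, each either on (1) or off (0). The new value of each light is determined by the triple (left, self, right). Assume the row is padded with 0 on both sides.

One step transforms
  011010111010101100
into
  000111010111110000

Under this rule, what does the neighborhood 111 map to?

1

At position 7 the neighborhood is 111; the next row has 1 there.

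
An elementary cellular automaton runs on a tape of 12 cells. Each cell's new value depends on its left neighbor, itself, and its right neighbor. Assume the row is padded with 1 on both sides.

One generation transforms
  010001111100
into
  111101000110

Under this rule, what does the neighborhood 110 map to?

At position 9 the neighborhood is 110; the next row has 1 there.

1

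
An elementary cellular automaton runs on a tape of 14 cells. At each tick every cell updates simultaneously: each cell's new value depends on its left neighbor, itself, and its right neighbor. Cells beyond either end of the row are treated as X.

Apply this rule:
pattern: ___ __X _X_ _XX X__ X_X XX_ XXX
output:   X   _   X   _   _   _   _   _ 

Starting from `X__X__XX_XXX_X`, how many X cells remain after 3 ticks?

2

___X__________
_X_X_XXXXXXXX_
_X_X__________
count of X: 2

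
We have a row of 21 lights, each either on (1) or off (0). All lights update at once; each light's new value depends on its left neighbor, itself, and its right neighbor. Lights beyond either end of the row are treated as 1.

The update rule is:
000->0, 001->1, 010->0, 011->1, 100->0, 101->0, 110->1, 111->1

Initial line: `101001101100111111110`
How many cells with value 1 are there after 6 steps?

17

100011101101111111110
100111101101111111110
101111101101111111110
101111101101111111110  (fixed point — unchanged through step 6)
count of 1: 17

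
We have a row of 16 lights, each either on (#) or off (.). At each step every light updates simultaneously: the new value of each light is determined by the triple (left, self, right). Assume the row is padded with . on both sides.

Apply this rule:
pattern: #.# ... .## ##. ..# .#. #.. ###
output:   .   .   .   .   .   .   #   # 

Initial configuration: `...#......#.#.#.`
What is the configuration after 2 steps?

.....#..........

step 1: ....#..........#
step 2: .....#..........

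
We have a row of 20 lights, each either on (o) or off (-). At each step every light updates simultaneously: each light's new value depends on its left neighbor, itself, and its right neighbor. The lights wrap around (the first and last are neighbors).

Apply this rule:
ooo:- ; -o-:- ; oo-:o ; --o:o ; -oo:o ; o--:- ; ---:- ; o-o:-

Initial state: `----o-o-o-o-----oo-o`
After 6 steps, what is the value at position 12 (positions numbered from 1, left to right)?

o

step 1: ---o-----------ooo--
step 2: --o-----------oo-o--
step 3: -o-----------ooo----
step 4: o-----------oo-o----
step 5: -----------ooo-----o
step 6: ----------oo-o----o-
position 12 holds o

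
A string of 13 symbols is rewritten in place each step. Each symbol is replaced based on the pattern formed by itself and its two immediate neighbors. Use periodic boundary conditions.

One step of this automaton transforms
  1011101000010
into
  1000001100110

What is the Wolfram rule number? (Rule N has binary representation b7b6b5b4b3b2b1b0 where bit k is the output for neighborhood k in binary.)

22

position 3: 111 → 0  (bit 7 = 0)
position 4: 110 → 0  (bit 6 = 0)
position 1: 101 → 0  (bit 5 = 0)
position 7: 100 → 1  (bit 4 = 1)
position 2: 011 → 0  (bit 3 = 0)
position 0: 010 → 1  (bit 2 = 1)
position 10: 001 → 1  (bit 1 = 1)
position 8: 000 → 0  (bit 0 = 0)
bits b7..b0 = 00010110 = 22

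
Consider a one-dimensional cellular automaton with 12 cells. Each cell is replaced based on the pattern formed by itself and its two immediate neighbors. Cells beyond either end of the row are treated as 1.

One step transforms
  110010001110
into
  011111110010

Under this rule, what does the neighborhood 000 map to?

At position 6 the neighborhood is 000; the next row has 1 there.

1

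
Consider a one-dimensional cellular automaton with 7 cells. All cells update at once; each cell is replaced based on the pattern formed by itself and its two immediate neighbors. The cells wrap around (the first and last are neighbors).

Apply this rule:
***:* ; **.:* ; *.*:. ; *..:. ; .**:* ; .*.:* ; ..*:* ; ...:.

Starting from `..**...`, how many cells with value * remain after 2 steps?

step 1: .***...
step 2: ****...
count of *: 4

4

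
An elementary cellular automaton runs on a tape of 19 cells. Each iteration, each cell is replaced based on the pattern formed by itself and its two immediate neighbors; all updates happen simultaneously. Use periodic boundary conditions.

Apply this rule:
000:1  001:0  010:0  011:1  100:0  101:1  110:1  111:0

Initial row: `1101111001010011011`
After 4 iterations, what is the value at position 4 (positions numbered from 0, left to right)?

0

iteration 1: 0111001000100011110
iteration 2: 0101000010001010010
iteration 3: 0010011000100100000
iteration 4: 1000011010000001111
position 4 holds 0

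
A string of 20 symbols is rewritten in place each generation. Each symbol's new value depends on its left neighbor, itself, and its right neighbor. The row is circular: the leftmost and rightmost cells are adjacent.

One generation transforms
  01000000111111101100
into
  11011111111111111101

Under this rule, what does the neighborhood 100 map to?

At position 2 the neighborhood is 100; the next row has 0 there.

0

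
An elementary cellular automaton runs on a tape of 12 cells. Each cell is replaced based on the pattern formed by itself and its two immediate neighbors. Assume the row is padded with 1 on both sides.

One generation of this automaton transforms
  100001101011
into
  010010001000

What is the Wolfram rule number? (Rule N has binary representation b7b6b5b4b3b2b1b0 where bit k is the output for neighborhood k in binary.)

position 11: 111 → 0  (bit 7 = 0)
position 0: 110 → 0  (bit 6 = 0)
position 7: 101 → 0  (bit 5 = 0)
position 1: 100 → 1  (bit 4 = 1)
position 5: 011 → 0  (bit 3 = 0)
position 8: 010 → 1  (bit 2 = 1)
position 4: 001 → 1  (bit 1 = 1)
position 2: 000 → 0  (bit 0 = 0)
bits b7..b0 = 00010110 = 22

22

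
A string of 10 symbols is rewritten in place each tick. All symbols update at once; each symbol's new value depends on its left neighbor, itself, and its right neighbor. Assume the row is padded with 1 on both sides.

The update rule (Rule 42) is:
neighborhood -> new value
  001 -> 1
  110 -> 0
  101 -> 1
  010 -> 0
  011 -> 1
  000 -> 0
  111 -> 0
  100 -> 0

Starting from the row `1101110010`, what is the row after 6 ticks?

0010110110

0011000101
0110001011
1100010110
0000101101
0001011011
0010110110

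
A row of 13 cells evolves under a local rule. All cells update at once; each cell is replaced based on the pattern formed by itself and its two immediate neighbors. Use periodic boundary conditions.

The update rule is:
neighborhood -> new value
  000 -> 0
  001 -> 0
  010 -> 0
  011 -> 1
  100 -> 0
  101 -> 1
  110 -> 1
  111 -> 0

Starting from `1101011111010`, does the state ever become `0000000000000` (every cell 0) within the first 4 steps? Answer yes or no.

yes

1110110001101
0011110001111
0010010001001
0000000000000
all cells are 0 at step 4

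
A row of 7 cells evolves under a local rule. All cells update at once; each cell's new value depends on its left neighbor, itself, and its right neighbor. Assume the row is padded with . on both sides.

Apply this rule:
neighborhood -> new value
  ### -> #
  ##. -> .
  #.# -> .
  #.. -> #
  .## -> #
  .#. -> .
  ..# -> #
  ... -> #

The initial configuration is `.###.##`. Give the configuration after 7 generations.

generation 1: ###..#.
generation 2: ##.##.#
generation 3: #..#...
generation 4: .##.###
generation 5: ##..##.
generation 6: #.###.#
generation 7: ..##...

..##...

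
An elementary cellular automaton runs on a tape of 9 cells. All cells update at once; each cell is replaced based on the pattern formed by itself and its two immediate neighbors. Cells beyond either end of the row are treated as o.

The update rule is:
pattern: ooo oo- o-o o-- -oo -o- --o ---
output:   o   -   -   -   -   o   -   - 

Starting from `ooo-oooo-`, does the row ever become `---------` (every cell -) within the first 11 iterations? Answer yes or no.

yes

iteration 1: oo---oo--
iteration 2: o--------
iteration 3: ---------
all cells are - at iteration 3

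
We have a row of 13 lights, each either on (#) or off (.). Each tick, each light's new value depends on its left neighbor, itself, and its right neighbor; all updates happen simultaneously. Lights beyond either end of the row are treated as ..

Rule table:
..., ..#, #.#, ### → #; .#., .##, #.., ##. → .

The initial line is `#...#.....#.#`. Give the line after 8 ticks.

##..#..#..#..

..##..####.#.
##...#.##.#..
...##.#..#..#
###..#..#..#.
.#..#..#..#..
#..#..#..#..#
..#..#..#..#.
##..#..#..#..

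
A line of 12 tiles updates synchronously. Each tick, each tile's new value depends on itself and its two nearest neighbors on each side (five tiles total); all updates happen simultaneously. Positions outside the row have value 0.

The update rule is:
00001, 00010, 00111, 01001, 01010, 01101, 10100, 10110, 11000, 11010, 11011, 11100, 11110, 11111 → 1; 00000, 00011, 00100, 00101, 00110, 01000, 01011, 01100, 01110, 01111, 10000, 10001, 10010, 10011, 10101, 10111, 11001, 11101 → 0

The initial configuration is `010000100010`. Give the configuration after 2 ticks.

100011000100
000000101000

000000101000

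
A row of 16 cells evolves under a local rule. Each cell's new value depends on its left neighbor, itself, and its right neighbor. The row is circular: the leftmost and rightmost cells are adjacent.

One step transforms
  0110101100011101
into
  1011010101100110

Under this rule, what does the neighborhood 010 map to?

At position 4 the neighborhood is 010; the next row has 0 there.

0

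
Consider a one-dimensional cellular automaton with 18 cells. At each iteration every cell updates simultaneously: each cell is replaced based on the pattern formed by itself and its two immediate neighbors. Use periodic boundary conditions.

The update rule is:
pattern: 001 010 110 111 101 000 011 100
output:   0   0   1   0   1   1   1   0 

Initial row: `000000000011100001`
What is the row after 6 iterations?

011111111010101100
010000001101011101
100111101110110110
000100111011111111
010000101110000001
100110011010111100

100110011010111100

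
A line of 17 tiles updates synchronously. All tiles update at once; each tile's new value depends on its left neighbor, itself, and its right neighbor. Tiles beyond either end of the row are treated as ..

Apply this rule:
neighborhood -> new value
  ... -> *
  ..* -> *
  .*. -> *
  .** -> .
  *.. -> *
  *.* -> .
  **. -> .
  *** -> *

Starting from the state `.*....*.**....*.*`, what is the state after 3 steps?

*.***...*...*.***

*******...*****.*
.*****.***.***..*
*.***...*...*.***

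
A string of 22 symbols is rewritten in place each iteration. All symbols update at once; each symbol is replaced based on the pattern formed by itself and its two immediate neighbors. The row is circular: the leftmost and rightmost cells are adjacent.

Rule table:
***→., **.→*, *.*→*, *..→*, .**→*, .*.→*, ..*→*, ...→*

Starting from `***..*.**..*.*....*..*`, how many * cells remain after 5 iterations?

iteration 1: ..********************
iteration 2: ***..................*
iteration 3: ..********************  (repeats iteration 1; period 2)
iteration 5: ..********************
count of *: 20

20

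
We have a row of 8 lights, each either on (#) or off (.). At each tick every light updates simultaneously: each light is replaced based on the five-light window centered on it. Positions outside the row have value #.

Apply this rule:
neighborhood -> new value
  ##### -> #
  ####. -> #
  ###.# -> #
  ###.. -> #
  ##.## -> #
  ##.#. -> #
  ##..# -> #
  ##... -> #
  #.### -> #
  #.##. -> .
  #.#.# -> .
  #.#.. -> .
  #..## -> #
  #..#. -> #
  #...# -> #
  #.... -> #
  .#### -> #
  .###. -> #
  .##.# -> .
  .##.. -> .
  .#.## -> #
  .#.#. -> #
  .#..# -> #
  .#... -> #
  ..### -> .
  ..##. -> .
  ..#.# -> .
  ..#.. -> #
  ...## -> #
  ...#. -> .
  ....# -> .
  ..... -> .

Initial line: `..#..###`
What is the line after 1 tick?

#####.##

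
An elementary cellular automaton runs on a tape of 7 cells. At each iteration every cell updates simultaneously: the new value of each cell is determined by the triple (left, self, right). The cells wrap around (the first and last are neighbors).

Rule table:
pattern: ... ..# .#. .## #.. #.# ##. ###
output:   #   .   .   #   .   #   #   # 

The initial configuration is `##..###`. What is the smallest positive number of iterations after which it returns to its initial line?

##..###

1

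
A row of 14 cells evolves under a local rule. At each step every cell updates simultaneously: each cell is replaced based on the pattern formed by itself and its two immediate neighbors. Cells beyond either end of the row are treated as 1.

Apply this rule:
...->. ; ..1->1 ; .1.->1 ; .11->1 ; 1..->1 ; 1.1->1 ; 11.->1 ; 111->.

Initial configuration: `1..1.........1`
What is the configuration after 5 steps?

step 1: 11111.......11
step 2: ....11.....11.
step 3: 1..1111...1111
step 4: 1111..11.11...
step 5: ...111111111.1

...111111111.1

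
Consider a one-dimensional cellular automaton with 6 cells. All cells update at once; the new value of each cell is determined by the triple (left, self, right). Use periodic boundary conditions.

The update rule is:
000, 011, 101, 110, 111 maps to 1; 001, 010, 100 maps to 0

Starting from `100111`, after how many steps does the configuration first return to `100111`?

100111

1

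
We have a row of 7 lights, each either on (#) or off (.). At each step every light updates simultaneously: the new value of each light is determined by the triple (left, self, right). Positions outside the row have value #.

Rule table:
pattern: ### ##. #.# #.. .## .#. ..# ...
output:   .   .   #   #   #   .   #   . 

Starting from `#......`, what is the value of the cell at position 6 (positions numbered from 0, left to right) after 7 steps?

#

step 1: .#....#
step 2: #.#..##
step 3: .#.###.
step 4: #.##..#
step 5: .##.###
step 6: ##.##..
step 7: ..##.##
position 6 holds #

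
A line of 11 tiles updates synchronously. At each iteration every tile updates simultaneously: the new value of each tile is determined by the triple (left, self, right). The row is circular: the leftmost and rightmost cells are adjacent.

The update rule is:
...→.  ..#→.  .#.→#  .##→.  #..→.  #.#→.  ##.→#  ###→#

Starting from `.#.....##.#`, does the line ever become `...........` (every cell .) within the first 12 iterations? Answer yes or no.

.#......#.#
.#......#.#  (fixed point — unchanged through iteration 12)
iteration 12 is .#......#.#, still not uniform .

no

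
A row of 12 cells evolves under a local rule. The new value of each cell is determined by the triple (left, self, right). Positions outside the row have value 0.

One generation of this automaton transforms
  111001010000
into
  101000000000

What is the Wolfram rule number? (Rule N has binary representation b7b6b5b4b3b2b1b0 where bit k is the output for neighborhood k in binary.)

position 1: 111 → 0  (bit 7 = 0)
position 2: 110 → 1  (bit 6 = 1)
position 6: 101 → 0  (bit 5 = 0)
position 3: 100 → 0  (bit 4 = 0)
position 0: 011 → 1  (bit 3 = 1)
position 5: 010 → 0  (bit 2 = 0)
position 4: 001 → 0  (bit 1 = 0)
position 9: 000 → 0  (bit 0 = 0)
bits b7..b0 = 01001000 = 72

72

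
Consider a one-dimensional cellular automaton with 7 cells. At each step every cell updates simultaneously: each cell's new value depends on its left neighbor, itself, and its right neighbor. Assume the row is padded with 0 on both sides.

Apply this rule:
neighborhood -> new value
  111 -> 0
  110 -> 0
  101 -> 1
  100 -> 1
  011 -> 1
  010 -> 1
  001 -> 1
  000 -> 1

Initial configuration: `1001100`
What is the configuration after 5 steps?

step 1: 1111011
step 2: 1000110
step 3: 1111101
step 4: 1000011
step 5: 1111110

1111110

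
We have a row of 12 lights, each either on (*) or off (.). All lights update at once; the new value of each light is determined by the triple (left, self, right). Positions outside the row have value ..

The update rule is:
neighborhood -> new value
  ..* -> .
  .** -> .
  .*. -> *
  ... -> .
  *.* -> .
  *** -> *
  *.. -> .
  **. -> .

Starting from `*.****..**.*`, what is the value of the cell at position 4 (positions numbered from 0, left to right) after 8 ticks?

.

*..**......*
*..........*
*..........*  (fixed point — unchanged through tick 8)
position 4 holds .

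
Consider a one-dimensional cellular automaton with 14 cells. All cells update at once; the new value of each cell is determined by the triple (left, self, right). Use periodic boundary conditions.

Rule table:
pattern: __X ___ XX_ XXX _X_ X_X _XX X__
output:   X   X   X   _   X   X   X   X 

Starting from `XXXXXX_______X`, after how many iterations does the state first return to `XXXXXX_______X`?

iteration 1: _____XXXXXXXXX
iteration 2: XXXXXX_______X

2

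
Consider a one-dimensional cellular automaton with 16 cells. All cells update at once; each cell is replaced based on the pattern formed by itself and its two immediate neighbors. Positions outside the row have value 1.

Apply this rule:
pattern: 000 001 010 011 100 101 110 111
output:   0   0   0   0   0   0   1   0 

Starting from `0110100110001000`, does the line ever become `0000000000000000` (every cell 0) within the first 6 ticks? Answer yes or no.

yes

0010000010000000
0000000000000000
all cells are 0 at tick 2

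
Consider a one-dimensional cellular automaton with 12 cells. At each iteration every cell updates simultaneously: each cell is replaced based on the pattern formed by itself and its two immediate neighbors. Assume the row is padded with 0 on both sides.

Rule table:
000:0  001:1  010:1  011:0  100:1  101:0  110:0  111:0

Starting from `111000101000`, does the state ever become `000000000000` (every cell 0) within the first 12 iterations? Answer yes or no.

no

000101101100
001100000010
010010000111
111111001000
000000111100
000001000010
000011100111
000100011000
001110100100
010000111110
111001000001
000111100011
iteration 12 is 000111100011, still not uniform 0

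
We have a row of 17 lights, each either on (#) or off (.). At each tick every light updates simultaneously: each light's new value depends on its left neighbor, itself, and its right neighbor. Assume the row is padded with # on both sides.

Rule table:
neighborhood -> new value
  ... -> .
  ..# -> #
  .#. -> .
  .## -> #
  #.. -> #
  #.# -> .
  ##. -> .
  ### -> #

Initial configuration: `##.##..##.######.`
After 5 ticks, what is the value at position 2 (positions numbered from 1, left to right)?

.

tick 1: #..#.###..#####..
tick 2: .##..##.######.##
tick 3: .#.###..#####..##
tick 4: ...##.######.####
tick 5: #.##..#####..####
position 2 holds .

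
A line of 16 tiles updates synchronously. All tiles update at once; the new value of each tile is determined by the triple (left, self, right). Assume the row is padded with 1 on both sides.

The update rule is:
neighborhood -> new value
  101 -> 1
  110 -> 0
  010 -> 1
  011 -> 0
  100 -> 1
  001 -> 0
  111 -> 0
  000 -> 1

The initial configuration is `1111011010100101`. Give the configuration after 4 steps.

1101100000010010

0000100111110110
1110110000001001
0001001111101100
1101100000010010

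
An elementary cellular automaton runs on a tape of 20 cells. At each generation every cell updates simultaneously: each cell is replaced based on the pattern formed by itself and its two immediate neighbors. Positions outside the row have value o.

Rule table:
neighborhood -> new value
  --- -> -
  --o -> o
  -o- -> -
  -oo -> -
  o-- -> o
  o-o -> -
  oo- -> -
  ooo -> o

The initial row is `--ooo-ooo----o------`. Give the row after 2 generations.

o---o-o---oo---o--o-

generation 1: oo-o---o-o--o-o----o
generation 2: o---o-o---oo---o--o-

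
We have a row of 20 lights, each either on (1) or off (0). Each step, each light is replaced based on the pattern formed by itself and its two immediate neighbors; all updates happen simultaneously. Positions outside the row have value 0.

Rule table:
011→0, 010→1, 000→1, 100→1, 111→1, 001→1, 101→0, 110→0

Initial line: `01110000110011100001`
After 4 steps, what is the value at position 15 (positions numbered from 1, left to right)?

step 1: 10101111001101011111
step 2: 10100110110001001110
step 3: 10111000001111110101
step 4: 10010111110111100101
position 15 holds 1

1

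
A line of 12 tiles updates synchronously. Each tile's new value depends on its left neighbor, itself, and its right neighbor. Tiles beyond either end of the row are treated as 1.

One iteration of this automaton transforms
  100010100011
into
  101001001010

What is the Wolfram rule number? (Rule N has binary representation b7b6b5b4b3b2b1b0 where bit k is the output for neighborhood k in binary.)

position 11: 111 → 0  (bit 7 = 0)
position 0: 110 → 1  (bit 6 = 1)
position 5: 101 → 1  (bit 5 = 1)
position 1: 100 → 0  (bit 4 = 0)
position 10: 011 → 1  (bit 3 = 1)
position 4: 010 → 0  (bit 2 = 0)
position 3: 001 → 0  (bit 1 = 0)
position 2: 000 → 1  (bit 0 = 1)
bits b7..b0 = 01101001 = 105

105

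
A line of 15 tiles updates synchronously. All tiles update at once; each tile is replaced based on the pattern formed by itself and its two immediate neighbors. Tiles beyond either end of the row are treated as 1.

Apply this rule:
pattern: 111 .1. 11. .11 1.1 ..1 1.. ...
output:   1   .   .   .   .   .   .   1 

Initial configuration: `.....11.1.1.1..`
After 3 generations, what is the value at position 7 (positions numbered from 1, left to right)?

1

.111...........
..1..111111111.
......1111111..
position 7 holds 1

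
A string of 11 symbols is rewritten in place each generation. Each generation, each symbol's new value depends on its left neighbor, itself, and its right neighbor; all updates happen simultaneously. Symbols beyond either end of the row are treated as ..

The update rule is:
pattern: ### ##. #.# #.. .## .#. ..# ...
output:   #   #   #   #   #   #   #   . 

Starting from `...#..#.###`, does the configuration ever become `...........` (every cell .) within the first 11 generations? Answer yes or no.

generation 1: ..#########
generation 2: .##########
generation 3: ###########
generation 4: ###########  (fixed point — unchanged through generation 11)
generation 11 is ###########, still not uniform .

no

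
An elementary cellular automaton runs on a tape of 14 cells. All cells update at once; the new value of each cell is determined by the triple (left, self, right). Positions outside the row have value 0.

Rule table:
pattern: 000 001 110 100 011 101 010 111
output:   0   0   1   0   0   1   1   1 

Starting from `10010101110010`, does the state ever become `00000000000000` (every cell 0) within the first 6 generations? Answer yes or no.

10011110110010
10001111010010
10000111110010
10000011110010
10000001110010
10000000110010
generation 6 is 10000000110010, still not uniform 0

no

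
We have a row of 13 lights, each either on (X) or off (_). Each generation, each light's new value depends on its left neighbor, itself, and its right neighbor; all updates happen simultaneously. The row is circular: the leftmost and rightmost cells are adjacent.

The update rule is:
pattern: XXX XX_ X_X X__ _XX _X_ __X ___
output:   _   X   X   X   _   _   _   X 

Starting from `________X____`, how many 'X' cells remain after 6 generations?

2

generation 1: XXXXXXX__XXXX
generation 2: ______XX_____
generation 3: XXXXX__XXXXXX
generation 4: ____XX_______
generation 5: XXX__XXXXXXXX
generation 6: __XX_________
count of X: 2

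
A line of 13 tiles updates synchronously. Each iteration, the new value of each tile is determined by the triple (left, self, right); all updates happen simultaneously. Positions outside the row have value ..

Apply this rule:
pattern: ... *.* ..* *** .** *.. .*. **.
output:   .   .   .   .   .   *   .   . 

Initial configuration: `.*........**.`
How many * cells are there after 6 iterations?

1

..*.........*
...*.........
....*........
.....*.......
......*......
.......*.....
count of *: 1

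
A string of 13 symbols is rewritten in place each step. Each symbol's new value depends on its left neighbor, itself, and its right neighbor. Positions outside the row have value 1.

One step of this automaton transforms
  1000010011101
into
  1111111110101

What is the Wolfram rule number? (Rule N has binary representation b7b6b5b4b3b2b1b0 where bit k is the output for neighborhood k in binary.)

position 9: 111 → 0  (bit 7 = 0)
position 0: 110 → 1  (bit 6 = 1)
position 11: 101 → 0  (bit 5 = 0)
position 1: 100 → 1  (bit 4 = 1)
position 8: 011 → 1  (bit 3 = 1)
position 5: 010 → 1  (bit 2 = 1)
position 4: 001 → 1  (bit 1 = 1)
position 2: 000 → 1  (bit 0 = 1)
bits b7..b0 = 01011111 = 95

95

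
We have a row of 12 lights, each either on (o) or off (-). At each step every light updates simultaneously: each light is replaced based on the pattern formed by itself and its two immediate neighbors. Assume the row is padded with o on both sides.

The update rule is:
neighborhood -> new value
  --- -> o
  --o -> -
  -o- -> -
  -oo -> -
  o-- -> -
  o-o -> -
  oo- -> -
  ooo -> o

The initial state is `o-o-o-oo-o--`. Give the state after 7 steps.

------------
-oooooooooo-
--oooooooo--
---oooooo---
-o--oooo--o-
-----oo-----
-ooo----ooo-

-ooo----ooo-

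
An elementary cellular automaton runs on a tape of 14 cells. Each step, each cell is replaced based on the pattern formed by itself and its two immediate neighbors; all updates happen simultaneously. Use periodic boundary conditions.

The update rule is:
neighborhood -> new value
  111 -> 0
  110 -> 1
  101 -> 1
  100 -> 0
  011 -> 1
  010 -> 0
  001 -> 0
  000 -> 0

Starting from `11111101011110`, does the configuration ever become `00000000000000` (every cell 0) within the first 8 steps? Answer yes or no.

yes

10000110110011
10000111110010
00000100010001
00000000000000
all cells are 0 at step 4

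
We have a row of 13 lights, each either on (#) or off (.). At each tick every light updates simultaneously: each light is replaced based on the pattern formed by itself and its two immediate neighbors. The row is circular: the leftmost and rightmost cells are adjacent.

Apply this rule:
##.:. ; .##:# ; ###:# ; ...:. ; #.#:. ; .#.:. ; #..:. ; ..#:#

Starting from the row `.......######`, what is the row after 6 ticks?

tick 1: ......######.
tick 2: .....######..
tick 3: ....######...
tick 4: ...######....
tick 5: ..######.....
tick 6: .######......

.######......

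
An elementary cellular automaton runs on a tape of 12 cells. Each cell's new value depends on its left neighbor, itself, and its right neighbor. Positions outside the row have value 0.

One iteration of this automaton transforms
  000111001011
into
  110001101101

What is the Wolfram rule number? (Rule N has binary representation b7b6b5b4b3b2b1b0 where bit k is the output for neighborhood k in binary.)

position 4: 111 → 0  (bit 7 = 0)
position 5: 110 → 1  (bit 6 = 1)
position 9: 101 → 1  (bit 5 = 1)
position 6: 100 → 1  (bit 4 = 1)
position 3: 011 → 0  (bit 3 = 0)
position 8: 010 → 1  (bit 2 = 1)
position 2: 001 → 0  (bit 1 = 0)
position 0: 000 → 1  (bit 0 = 1)
bits b7..b0 = 01110101 = 117

117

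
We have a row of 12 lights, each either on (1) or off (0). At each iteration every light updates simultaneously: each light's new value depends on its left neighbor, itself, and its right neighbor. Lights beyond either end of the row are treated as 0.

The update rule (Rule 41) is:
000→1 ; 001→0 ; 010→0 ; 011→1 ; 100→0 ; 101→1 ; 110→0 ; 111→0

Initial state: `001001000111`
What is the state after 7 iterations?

100010100000

iteration 1: 100000010100
iteration 2: 001111001001
iteration 3: 101000000000
iteration 4: 010011111111
iteration 5: 000010000000
iteration 6: 111000111111
iteration 7: 100010100000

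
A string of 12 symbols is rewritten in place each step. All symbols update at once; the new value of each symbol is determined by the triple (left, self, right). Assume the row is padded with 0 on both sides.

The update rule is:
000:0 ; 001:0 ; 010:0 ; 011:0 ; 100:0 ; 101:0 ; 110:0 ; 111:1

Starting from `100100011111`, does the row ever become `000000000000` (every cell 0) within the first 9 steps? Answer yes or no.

yes

step 1: 000000001110
step 2: 000000000100
step 3: 000000000000
all cells are 0 at step 3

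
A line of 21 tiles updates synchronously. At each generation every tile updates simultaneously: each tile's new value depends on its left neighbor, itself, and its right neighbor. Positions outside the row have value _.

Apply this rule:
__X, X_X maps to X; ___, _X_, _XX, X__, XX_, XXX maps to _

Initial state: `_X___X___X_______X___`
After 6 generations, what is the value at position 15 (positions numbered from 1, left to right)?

_

X___X___X_______X____
___X___X_______X_____
__X___X_______X______
_X___X_______X_______
X___X_______X________
___X_______X_________
position 15 holds _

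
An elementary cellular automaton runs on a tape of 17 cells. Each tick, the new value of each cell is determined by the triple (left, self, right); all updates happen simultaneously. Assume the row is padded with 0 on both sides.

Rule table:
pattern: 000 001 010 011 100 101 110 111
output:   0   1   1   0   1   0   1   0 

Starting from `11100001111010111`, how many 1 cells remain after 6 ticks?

6

00110010001010001
01011111011011011
11000001001001001
01100011111111111
10110100000000001
10010110000000011
count of 1: 6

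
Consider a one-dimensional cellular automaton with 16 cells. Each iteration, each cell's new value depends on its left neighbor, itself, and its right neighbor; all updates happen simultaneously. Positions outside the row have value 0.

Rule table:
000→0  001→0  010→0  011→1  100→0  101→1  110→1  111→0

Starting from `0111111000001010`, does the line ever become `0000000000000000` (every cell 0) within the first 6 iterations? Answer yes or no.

yes

0100001000000100
0000000000000000
all cells are 0 at iteration 2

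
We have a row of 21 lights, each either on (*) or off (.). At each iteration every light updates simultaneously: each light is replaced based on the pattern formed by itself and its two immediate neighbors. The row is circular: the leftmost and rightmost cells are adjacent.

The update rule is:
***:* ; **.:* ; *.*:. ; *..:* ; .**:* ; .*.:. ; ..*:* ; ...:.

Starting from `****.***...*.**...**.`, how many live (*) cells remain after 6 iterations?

****.****.*..***.***.
****.****..*****.***.
****.***********.***.
****.***********.***.  (fixed point — unchanged through iteration 6)
count of *: 18

18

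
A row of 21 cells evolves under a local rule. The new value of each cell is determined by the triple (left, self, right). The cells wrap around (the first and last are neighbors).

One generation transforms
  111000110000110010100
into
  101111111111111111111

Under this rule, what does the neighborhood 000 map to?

1

At position 4 the neighborhood is 000; the next row has 1 there.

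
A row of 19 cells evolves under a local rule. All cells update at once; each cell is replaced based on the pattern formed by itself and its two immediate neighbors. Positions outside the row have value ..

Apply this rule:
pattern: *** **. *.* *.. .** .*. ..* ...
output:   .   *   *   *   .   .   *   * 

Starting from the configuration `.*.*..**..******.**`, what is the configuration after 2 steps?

*.*.**.***.....**.*
.*.*.**..******.**.

.*.*.**..******.**.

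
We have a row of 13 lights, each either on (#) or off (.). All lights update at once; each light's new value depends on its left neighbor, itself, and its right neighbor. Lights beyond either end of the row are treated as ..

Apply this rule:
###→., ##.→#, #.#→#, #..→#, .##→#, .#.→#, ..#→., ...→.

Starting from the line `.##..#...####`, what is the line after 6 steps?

.#...#####..#

.###.##..#..#
.#.#####.##.#
.###...######
.#.##..#....#
.#####.##...#
.#...#####..#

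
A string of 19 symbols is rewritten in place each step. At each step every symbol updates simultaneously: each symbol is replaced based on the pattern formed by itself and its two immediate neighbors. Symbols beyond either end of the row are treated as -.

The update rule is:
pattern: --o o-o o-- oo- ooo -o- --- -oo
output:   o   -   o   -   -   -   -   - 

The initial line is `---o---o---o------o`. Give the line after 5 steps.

--o-o-o-o-o-o----o-
-o-----------o--o-o
o-o---------o-oo---
---o-------o----o--
--o-o-----o-o--o-o-

--o-o-----o-o--o-o-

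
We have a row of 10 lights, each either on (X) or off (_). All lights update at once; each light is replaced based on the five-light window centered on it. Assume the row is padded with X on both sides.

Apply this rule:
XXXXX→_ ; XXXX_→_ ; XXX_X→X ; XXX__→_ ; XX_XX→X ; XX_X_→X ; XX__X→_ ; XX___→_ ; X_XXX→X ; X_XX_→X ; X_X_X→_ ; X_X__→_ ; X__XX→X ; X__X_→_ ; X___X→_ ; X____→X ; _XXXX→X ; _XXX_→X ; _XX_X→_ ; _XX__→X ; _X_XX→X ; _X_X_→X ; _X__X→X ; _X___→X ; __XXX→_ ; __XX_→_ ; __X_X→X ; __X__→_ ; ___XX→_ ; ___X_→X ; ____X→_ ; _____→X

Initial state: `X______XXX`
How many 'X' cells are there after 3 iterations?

4

iteration 1: __XXX___X_
iteration 2: _X_X___XXX
iteration 3: X_X_X___X_
count of X: 4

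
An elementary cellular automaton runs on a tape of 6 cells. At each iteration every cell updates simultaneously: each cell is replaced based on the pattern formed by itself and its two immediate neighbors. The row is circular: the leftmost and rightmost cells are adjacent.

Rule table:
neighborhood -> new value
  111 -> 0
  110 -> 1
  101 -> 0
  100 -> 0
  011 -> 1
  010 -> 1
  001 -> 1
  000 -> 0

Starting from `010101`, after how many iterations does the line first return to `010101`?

1

iteration 1: 010101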